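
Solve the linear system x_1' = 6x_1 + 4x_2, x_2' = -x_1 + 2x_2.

Coefficient matrix A = [[6, 4], [-1, 2]].
Characteristic polynomial det(A - λI) = λ^2 - 8λ + 16 = 0.
Single eigenvalue λ = 4 with algebraic multiplicity 2.
Eigenvector v = (-2,1); generalized eigenvector w with (A-λI)w=v is (3,-2).
General solution: e^(4t)[C_1·v + C_2·(t·v + w)].

x_1(t) = -2C_1e^(4t) - 2C_2te^(4t) + 3C_2e^(4t), x_2(t) = C_1e^(4t) + C_2te^(4t) - 2C_2e^(4t)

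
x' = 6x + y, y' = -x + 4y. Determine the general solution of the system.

x(t) = -c_1e^(5t) - c_2te^(5t), y(t) = c_1e^(5t) + c_2te^(5t) - c_2e^(5t)

Coefficient matrix A = [[6, 1], [-1, 4]].
Characteristic polynomial det(A - λI) = λ^2 - 10λ + 25 = 0.
Single eigenvalue λ = 5 with algebraic multiplicity 2.
Eigenvector v = (-1,1); generalized eigenvector w with (A-λI)w=v is (0,-1).
General solution: e^(5t)[c_1·v + c_2·(t·v + w)].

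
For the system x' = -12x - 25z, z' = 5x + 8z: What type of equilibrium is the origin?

A = [[-12,-25],[5,8]]; det(A-λI) = λ^2 + 4λ + 29.
λ = -2 ± 5i: negative real part.

stable spiral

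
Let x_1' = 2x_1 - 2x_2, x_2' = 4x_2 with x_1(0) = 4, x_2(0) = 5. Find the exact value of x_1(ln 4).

A = [[2,-2],[0,4]]; eigenvalues λ = 4, 2.
Eigenvectors: (1,-1) for λ=4, (1,0) for λ=2.
From the initial condition, c_1 = -5, c_2 = 9.
x_1(ln 4) = (-5)(4^4)(1) + (9)(4^2)(1) = -1136.

-1136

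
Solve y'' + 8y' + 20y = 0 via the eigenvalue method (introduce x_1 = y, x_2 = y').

Let x_1 = y, x_2 = y'. Then x_1' = x_2 and x_2' = -20x_1 - 8x_2.
A = [[0,1],[-20,-8]]; det(A-λI) = λ^2 + 8λ + 20.
Eigenvalues λ = -4 ± 2i.

y(t) = c_1e^(-4t)cos(2t) + c_2e^(-4t)sin(2t)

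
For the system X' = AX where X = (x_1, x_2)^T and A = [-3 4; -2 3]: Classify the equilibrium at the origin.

saddle

A = [[-3,4],[-2,3]]; det(A-λI) = λ^2 - 1.
λ = -1, 1: opposite signs.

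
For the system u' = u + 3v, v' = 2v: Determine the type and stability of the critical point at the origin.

A = [[1,3],[0,2]]; det(A-λI) = λ^2 - 3λ + 2.
λ = 1, 2: both positive.

unstable node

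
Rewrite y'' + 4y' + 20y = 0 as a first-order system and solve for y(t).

Let x_1 = y, x_2 = y'. Then x_1' = x_2 and x_2' = -20x_1 - 4x_2.
A = [[0,1],[-20,-4]]; det(A-λI) = λ^2 + 4λ + 20.
Eigenvalues λ = -2 ± 4i.

y(t) = C_1e^(-2t)cos(4t) + C_2e^(-2t)sin(4t)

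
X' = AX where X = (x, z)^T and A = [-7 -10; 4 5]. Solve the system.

x(t) = -c_1e^(-t)sin(2t) + 2c_1e^(-t)cos(2t) + 2c_2e^(-t)sin(2t) + c_2e^(-t)cos(2t), z(t) = c_1e^(-t)sin(2t) - c_1e^(-t)cos(2t) - c_2e^(-t)sin(2t) - c_2e^(-t)cos(2t)

Coefficient matrix A = [[-7, -10], [4, 5]].
Characteristic polynomial det(A - λI) = λ^2 + 2λ + 5 = 0.
Eigenvalues λ = -1 ± 2i (complex conjugate pair).
For λ=-1+2i: an eigenvector is (2,-1) - i(-1,1) = (2 + i, -1 - i).
A real fundamental pair from Re and Im of e^((-1+2i)t)v: X_1 = e^(-t)(cos(2t)·(2,-1) + sin(2t)·(-1,1)), X_2 = e^(-t)(sin(2t)·(2,-1) - cos(2t)·(-1,1)).
General solution: c_1X_1 + c_2X_2.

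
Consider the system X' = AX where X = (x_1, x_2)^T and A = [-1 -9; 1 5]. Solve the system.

x_1(t) = 3C_1e^(2t) + 3C_2te^(2t) - C_2e^(2t), x_2(t) = -C_1e^(2t) - C_2te^(2t)

Coefficient matrix A = [[-1, -9], [1, 5]].
Characteristic polynomial det(A - λI) = λ^2 - 4λ + 4 = 0.
Single eigenvalue λ = 2 with algebraic multiplicity 2.
Eigenvector v = (3,-1); generalized eigenvector w with (A-λI)w=v is (-1,0).
General solution: e^(2t)[C_1·v + C_2·(t·v + w)].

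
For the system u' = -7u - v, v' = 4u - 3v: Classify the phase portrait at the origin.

stable improper node

A = [[-7,-1],[4,-3]]; det(A-λI) = λ^2 + 10λ + 25.
repeated λ = -5 with a single eigenvector.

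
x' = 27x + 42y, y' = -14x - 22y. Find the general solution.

Coefficient matrix A = [[27, 42], [-14, -22]].
Characteristic polynomial det(A - λI) = λ^2 - 5λ - 6 = 0.
Eigenvalues λ = 6, -1.
For λ=6: (A-λI) row 1 is [21, 42], so an eigenvector is (-2, 1).
For λ=-1: (A-λI) row 1 is [28, 42], so an eigenvector is (3, -2).
General solution: K_1e^(6t)(-2,1) + K_2e^(-t)(3,-2).

x(t) = -2K_1e^(6t) + 3K_2e^(-t), y(t) = K_1e^(6t) - 2K_2e^(-t)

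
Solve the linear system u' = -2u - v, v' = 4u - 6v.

u(t) = -c_1e^(-4t) - c_2te^(-4t), v(t) = -2c_1e^(-4t) - 2c_2te^(-4t) + c_2e^(-4t)

Coefficient matrix A = [[-2, -1], [4, -6]].
Characteristic polynomial det(A - λI) = λ^2 + 8λ + 16 = 0.
Single eigenvalue λ = -4 with algebraic multiplicity 2.
Eigenvector v = (-1,-2); generalized eigenvector w with (A-λI)w=v is (0,1).
General solution: e^(-4t)[c_1·v + c_2·(t·v + w)].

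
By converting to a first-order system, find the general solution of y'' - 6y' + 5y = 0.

y(t) = C_1e^(5t) + C_2e^(t)

Let x_1 = y, x_2 = y'. Then x_1' = x_2 and x_2' = -5x_1 + 6x_2.
A = [[0,1],[-5,6]]; det(A-λI) = λ^2 - 6λ + 5.
Eigenvalues λ = 5, 1 with eigenvectors (1,5), (1,1).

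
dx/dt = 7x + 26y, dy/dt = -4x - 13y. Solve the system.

x(t) = -2C_1e^(-3t)sin(2t) - 3C_1e^(-3t)cos(2t) - 3C_2e^(-3t)sin(2t) + 2C_2e^(-3t)cos(2t), y(t) = C_1e^(-3t)sin(2t) + C_1e^(-3t)cos(2t) + C_2e^(-3t)sin(2t) - C_2e^(-3t)cos(2t)

Coefficient matrix A = [[7, 26], [-4, -13]].
Characteristic polynomial det(A - λI) = λ^2 + 6λ + 13 = 0.
Eigenvalues λ = -3 ± 2i (complex conjugate pair).
For λ=-3+2i: an eigenvector is (-3,1) - i(-2,1) = (-3 + 2i, 1 - i).
A real fundamental pair from Re and Im of e^((-3+2i)t)v: X_1 = e^(-3t)(cos(2t)·(-3,1) + sin(2t)·(-2,1)), X_2 = e^(-3t)(sin(2t)·(-3,1) - cos(2t)·(-2,1)).
General solution: C_1X_1 + C_2X_2.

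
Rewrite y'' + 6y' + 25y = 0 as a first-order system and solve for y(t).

Let x_1 = y, x_2 = y'. Then x_1' = x_2 and x_2' = -25x_1 - 6x_2.
A = [[0,1],[-25,-6]]; det(A-λI) = λ^2 + 6λ + 25.
Eigenvalues λ = -3 ± 4i.

y(t) = K_1e^(-3t)cos(4t) + K_2e^(-3t)sin(4t)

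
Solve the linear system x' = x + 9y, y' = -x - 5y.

Coefficient matrix A = [[1, 9], [-1, -5]].
Characteristic polynomial det(A - λI) = λ^2 + 4λ + 4 = 0.
Single eigenvalue λ = -2 with algebraic multiplicity 2.
Eigenvector v = (-3,1); generalized eigenvector w with (A-λI)w=v is (-1,0).
General solution: e^(-2t)[C_1·v + C_2·(t·v + w)].

x(t) = -3C_1e^(-2t) - 3C_2te^(-2t) - C_2e^(-2t), y(t) = C_1e^(-2t) + C_2te^(-2t)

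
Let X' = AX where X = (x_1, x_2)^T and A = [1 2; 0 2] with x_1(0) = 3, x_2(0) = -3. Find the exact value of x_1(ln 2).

-6

A = [[1,2],[0,2]]; eigenvalues λ = 1, 2.
Eigenvectors: (1,0) for λ=1, (-2,-1) for λ=2.
From the initial condition, c_1 = 9, c_2 = 3.
x_1(ln 2) = (9)(2^1)(1) + (3)(2^2)(-2) = -6.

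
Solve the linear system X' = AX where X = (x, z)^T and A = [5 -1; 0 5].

Coefficient matrix A = [[5, -1], [0, 5]].
Characteristic polynomial det(A - λI) = λ^2 - 10λ + 25 = 0.
Single eigenvalue λ = 5 with algebraic multiplicity 2.
Eigenvector v = (1,0); generalized eigenvector w with (A-λI)w=v is (3,-1).
General solution: e^(5t)[c_1·v + c_2·(t·v + w)].

x(t) = c_1e^(5t) + c_2te^(5t) + 3c_2e^(5t), z(t) = -c_2e^(5t)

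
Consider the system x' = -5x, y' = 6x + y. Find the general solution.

Coefficient matrix A = [[-5, 0], [6, 1]].
Characteristic polynomial det(A - λI) = λ^2 + 4λ - 5 = 0.
Eigenvalues λ = -5, 1.
For λ=-5: (A-λI) row 2 is [6, 6], so an eigenvector is (-1, 1).
For λ=1: (A-λI) row 1 is [-6, 0], so an eigenvector is (0, 1).
General solution: C_1e^(-5t)(-1,1) + C_2e^(t)(0,1).

x(t) = -C_1e^(-5t), y(t) = C_1e^(-5t) + C_2e^(t)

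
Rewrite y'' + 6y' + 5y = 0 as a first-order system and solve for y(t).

y(t) = C_1e^(-5t) + C_2e^(-t)

Let x_1 = y, x_2 = y'. Then x_1' = x_2 and x_2' = -5x_1 - 6x_2.
A = [[0,1],[-5,-6]]; det(A-λI) = λ^2 + 6λ + 5.
Eigenvalues λ = -5, -1 with eigenvectors (1,-5), (1,-1).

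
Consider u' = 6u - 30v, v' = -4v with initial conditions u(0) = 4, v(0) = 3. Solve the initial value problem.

u(t) = -5e^(6t) + 9e^(-4t), v(t) = 3e^(-4t)

Coefficient matrix A = [[6, -30], [0, -4]].
Characteristic polynomial det(A - λI) = λ^2 - 2λ - 24 = 0.
Eigenvalues λ = 6, -4.
For λ=6: (A-λI) row 1 is [0, -30], so an eigenvector is (1, 0).
For λ=-4: (A-λI) row 1 is [10, -30], so an eigenvector is (-3, -1).
General solution: C_1e^(6t)(1,0) + C_2e^(-4t)(-3,-1).
Applying u(0)=4, v(0)=3 gives C_1=-5, C_2=-3.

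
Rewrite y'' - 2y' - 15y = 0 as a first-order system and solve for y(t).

Let x_1 = y, x_2 = y'. Then x_1' = x_2 and x_2' = 15x_1 + 2x_2.
A = [[0,1],[15,2]]; det(A-λI) = λ^2 - 2λ - 15.
Eigenvalues λ = -3, 5 with eigenvectors (1,-3), (1,5).

y(t) = C_1e^(-3t) + C_2e^(5t)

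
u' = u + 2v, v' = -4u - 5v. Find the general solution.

u(t) = c_1e^(-t) - c_2e^(-3t), v(t) = -c_1e^(-t) + 2c_2e^(-3t)

Coefficient matrix A = [[1, 2], [-4, -5]].
Characteristic polynomial det(A - λI) = λ^2 + 4λ + 3 = 0.
Eigenvalues λ = -1, -3.
For λ=-1: (A-λI) row 1 is [2, 2], so an eigenvector is (1, -1).
For λ=-3: (A-λI) row 1 is [4, 2], so an eigenvector is (-1, 2).
General solution: c_1e^(-t)(1,-1) + c_2e^(-3t)(-1,2).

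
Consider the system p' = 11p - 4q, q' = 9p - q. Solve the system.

Coefficient matrix A = [[11, -4], [9, -1]].
Characteristic polynomial det(A - λI) = λ^2 - 10λ + 25 = 0.
Single eigenvalue λ = 5 with algebraic multiplicity 2.
Eigenvector v = (2,3); generalized eigenvector w with (A-λI)w=v is (1,1).
General solution: e^(5t)[K_1·v + K_2·(t·v + w)].

p(t) = 2K_1e^(5t) + 2K_2te^(5t) + K_2e^(5t), q(t) = 3K_1e^(5t) + 3K_2te^(5t) + K_2e^(5t)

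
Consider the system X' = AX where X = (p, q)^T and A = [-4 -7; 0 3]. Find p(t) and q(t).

Coefficient matrix A = [[-4, -7], [0, 3]].
Characteristic polynomial det(A - λI) = λ^2 + λ - 12 = 0.
Eigenvalues λ = 3, -4.
For λ=3: (A-λI) row 1 is [-7, -7], so an eigenvector is (1, -1).
For λ=-4: (A-λI) row 1 is [0, -7], so an eigenvector is (1, 0).
General solution: c_1e^(3t)(1,-1) + c_2e^(-4t)(1,0).

p(t) = c_1e^(3t) + c_2e^(-4t), q(t) = -c_1e^(3t)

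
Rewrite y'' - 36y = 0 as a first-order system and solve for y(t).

y(t) = c_1e^(6t) + c_2e^(-6t)

Let x_1 = y, x_2 = y'. Then x_1' = x_2 and x_2' = 36x_1.
A = [[0,1],[36,0]]; det(A-λI) = λ^2 - 36.
Eigenvalues λ = 6, -6 with eigenvectors (1,6), (1,-6).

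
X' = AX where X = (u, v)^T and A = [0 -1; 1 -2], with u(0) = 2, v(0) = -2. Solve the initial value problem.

u(t) = 4te^(-t) + 2e^(-t), v(t) = 4te^(-t) - 2e^(-t)

Coefficient matrix A = [[0, -1], [1, -2]].
Characteristic polynomial det(A - λI) = λ^2 + 2λ + 1 = 0.
Single eigenvalue λ = -1 with algebraic multiplicity 2.
Eigenvector v = (-1,-1); generalized eigenvector w with (A-λI)w=v is (2,3).
General solution: e^(-t)[c_1·v + c_2·(t·v + w)].
Applying u(0)=2, v(0)=-2 gives c_1=-10, c_2=-4.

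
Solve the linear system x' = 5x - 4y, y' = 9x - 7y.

x(t) = 2c_1e^(-t) + 2c_2te^(-t) - c_2e^(-t), y(t) = 3c_1e^(-t) + 3c_2te^(-t) - 2c_2e^(-t)

Coefficient matrix A = [[5, -4], [9, -7]].
Characteristic polynomial det(A - λI) = λ^2 + 2λ + 1 = 0.
Single eigenvalue λ = -1 with algebraic multiplicity 2.
Eigenvector v = (2,3); generalized eigenvector w with (A-λI)w=v is (-1,-2).
General solution: e^(-t)[c_1·v + c_2·(t·v + w)].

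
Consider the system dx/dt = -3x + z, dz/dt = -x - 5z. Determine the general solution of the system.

x(t) = -K_1e^(-4t) - K_2te^(-4t) - 3K_2e^(-4t), z(t) = K_1e^(-4t) + K_2te^(-4t) + 2K_2e^(-4t)

Coefficient matrix A = [[-3, 1], [-1, -5]].
Characteristic polynomial det(A - λI) = λ^2 + 8λ + 16 = 0.
Single eigenvalue λ = -4 with algebraic multiplicity 2.
Eigenvector v = (-1,1); generalized eigenvector w with (A-λI)w=v is (-3,2).
General solution: e^(-4t)[K_1·v + K_2·(t·v + w)].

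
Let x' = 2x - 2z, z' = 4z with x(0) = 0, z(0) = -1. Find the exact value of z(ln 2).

A = [[2,-2],[0,4]]; eigenvalues λ = 2, 4.
Eigenvectors: (-1,0) for λ=2, (-1,1) for λ=4.
From the initial condition, c_1 = 1, c_2 = -1.
z(ln 2) = (1)(2^2)(0) + (-1)(2^4)(1) = -16.

-16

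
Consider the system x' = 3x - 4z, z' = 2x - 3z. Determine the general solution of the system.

x(t) = 2C_1e^(t) - C_2e^(-t), z(t) = C_1e^(t) - C_2e^(-t)

Coefficient matrix A = [[3, -4], [2, -3]].
Characteristic polynomial det(A - λI) = λ^2 - 1 = 0.
Eigenvalues λ = 1, -1.
For λ=1: (A-λI) row 1 is [2, -4], so an eigenvector is (2, 1).
For λ=-1: (A-λI) row 1 is [4, -4], so an eigenvector is (-1, -1).
General solution: C_1e^(t)(2,1) + C_2e^(-t)(-1,-1).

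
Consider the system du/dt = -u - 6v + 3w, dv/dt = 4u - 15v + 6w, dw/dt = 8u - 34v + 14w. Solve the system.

u(t) = C_1e^(-t) + C_3e^(2t), v(t) = 2C_1e^(-t) + C_2e^(-3t) + 2C_3e^(2t), w(t) = 4C_1e^(-t) + 2C_2e^(-3t) + 5C_3e^(2t)

Coefficient matrix A = [[-1, -6, 3], [4, -15, 6], [8, -34, 14]].
det(A - λI) = 0 gives eigenvalues λ = -1, -3, 2.
For λ=-1: eigenvector (1,2,4).
For λ=-3: eigenvector (0,1,2).
For λ=2: eigenvector (1,2,5).
General solution: C_1e^(-t)(1,2,4) + C_2e^(-3t)(0,1,2) + C_3e^(2t)(1,2,5).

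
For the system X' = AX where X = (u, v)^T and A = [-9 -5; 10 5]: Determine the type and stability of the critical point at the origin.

A = [[-9,-5],[10,5]]; det(A-λI) = λ^2 + 4λ + 5.
λ = -2 ± i: negative real part.

stable spiral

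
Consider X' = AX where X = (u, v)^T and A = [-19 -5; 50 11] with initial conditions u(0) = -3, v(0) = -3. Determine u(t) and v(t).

Coefficient matrix A = [[-19, -5], [50, 11]].
Characteristic polynomial det(A - λI) = λ^2 + 8λ + 41 = 0.
Eigenvalues λ = -4 ± 5i (complex conjugate pair).
For λ=-4+5i: an eigenvector is (0,-1) - i(1,-3) = (0 - i, -1 + 3i).
A real fundamental pair from Re and Im of e^((-4+5i)t)v: X_1 = e^(-4t)(cos(5t)·(0,-1) + sin(5t)·(1,-3)), X_2 = e^(-4t)(sin(5t)·(0,-1) - cos(5t)·(1,-3)).
General solution: K_1X_1 + K_2X_2.
Applying u(0)=-3, v(0)=-3 gives K_1=12, K_2=3.

u(t) = 12e^(-4t)sin(5t) - 3e^(-4t)cos(5t), v(t) = -39e^(-4t)sin(5t) - 3e^(-4t)cos(5t)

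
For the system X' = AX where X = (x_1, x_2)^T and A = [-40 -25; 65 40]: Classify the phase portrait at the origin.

A = [[-40,-25],[65,40]]; det(A-λI) = λ^2 + 25.
λ = 0 ± 5i: zero real part.

center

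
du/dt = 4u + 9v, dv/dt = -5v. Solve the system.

Coefficient matrix A = [[4, 9], [0, -5]].
Characteristic polynomial det(A - λI) = λ^2 + λ - 20 = 0.
Eigenvalues λ = 4, -5.
For λ=4: (A-λI) row 1 is [0, 9], so an eigenvector is (-1, 0).
For λ=-5: (A-λI) row 1 is [9, 9], so an eigenvector is (-1, 1).
General solution: K_1e^(4t)(-1,0) + K_2e^(-5t)(-1,1).

u(t) = -K_1e^(4t) - K_2e^(-5t), v(t) = K_2e^(-5t)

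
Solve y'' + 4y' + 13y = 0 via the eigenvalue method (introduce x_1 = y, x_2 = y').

y(t) = K_1e^(-2t)cos(3t) + K_2e^(-2t)sin(3t)

Let x_1 = y, x_2 = y'. Then x_1' = x_2 and x_2' = -13x_1 - 4x_2.
A = [[0,1],[-13,-4]]; det(A-λI) = λ^2 + 4λ + 13.
Eigenvalues λ = -2 ± 3i.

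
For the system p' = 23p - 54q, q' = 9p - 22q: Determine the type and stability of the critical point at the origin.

A = [[23,-54],[9,-22]]; det(A-λI) = λ^2 - λ - 20.
λ = -4, 5: opposite signs.

saddle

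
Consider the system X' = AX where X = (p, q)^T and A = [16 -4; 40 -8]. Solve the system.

p(t) = -c_1e^(4t)sin(4t) + c_2e^(4t)cos(4t), q(t) = -3c_1e^(4t)sin(4t) + c_1e^(4t)cos(4t) + c_2e^(4t)sin(4t) + 3c_2e^(4t)cos(4t)

Coefficient matrix A = [[16, -4], [40, -8]].
Characteristic polynomial det(A - λI) = λ^2 - 8λ + 32 = 0.
Eigenvalues λ = 4 ± 4i (complex conjugate pair).
For λ=4+4i: an eigenvector is (0,1) - i(-1,-3) = (0 + i, 1 + 3i).
A real fundamental pair from Re and Im of e^((4+4i)t)v: X_1 = e^(4t)(cos(4t)·(0,1) + sin(4t)·(-1,-3)), X_2 = e^(4t)(sin(4t)·(0,1) - cos(4t)·(-1,-3)).
General solution: c_1X_1 + c_2X_2.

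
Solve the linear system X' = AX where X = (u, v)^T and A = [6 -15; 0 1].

u(t) = -C_1e^(6t) - 3C_2e^(t), v(t) = -C_2e^(t)

Coefficient matrix A = [[6, -15], [0, 1]].
Characteristic polynomial det(A - λI) = λ^2 - 7λ + 6 = 0.
Eigenvalues λ = 6, 1.
For λ=6: (A-λI) row 1 is [0, -15], so an eigenvector is (-1, 0).
For λ=1: (A-λI) row 1 is [5, -15], so an eigenvector is (-3, -1).
General solution: C_1e^(6t)(-1,0) + C_2e^(t)(-3,-1).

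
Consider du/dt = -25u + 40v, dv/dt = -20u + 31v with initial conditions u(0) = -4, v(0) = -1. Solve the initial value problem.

Coefficient matrix A = [[-25, 40], [-20, 31]].
Characteristic polynomial det(A - λI) = λ^2 - 6λ + 25 = 0.
Eigenvalues λ = 3 ± 4i (complex conjugate pair).
For λ=3+4i: an eigenvector is (-1,-1) - i(-3,-2) = (-1 + 3i, -1 + 2i).
A real fundamental pair from Re and Im of e^((3+4i)t)v: X_1 = e^(3t)(cos(4t)·(-1,-1) + sin(4t)·(-3,-2)), X_2 = e^(3t)(sin(4t)·(-1,-1) - cos(4t)·(-3,-2)).
General solution: c_1X_1 + c_2X_2.
Applying u(0)=-4, v(0)=-1 gives c_1=-5, c_2=-3.

u(t) = 18e^(3t)sin(4t) - 4e^(3t)cos(4t), v(t) = 13e^(3t)sin(4t) - e^(3t)cos(4t)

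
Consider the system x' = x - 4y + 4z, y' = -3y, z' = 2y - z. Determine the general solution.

Coefficient matrix A = [[1, -4, 4], [0, -3, 0], [0, 2, -1]].
det(A - λI) = 0 gives eigenvalues λ = 1, -3, -1.
For λ=1: eigenvector (1,0,0).
For λ=-3: eigenvector (2,1,-1).
For λ=-1: eigenvector (-2,0,1).
General solution: C_1e^(t)(1,0,0) + C_2e^(-3t)(2,1,-1) + C_3e^(-t)(-2,0,1).

x(t) = C_1e^(t) + 2C_2e^(-3t) - 2C_3e^(-t), y(t) = C_2e^(-3t), z(t) = -C_2e^(-3t) + C_3e^(-t)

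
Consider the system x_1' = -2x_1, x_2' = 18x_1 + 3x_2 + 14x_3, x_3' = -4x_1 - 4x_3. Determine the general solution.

x_1(t) = K_1e^(-2t), x_2(t) = 2K_1e^(-2t) + K_2e^(3t) - 2K_3e^(-4t), x_3(t) = -2K_1e^(-2t) + K_3e^(-4t)

Coefficient matrix A = [[-2, 0, 0], [18, 3, 14], [-4, 0, -4]].
det(A - λI) = 0 gives eigenvalues λ = -2, 3, -4.
For λ=-2: eigenvector (1,2,-2).
For λ=3: eigenvector (0,1,0).
For λ=-4: eigenvector (0,-2,1).
General solution: K_1e^(-2t)(1,2,-2) + K_2e^(3t)(0,1,0) + K_3e^(-4t)(0,-2,1).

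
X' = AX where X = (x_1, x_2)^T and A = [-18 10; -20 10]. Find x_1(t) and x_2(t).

x_1(t) = -2C_1e^(-4t)sin(2t) + C_1e^(-4t)cos(2t) + C_2e^(-4t)sin(2t) + 2C_2e^(-4t)cos(2t), x_2(t) = -3C_1e^(-4t)sin(2t) + C_1e^(-4t)cos(2t) + C_2e^(-4t)sin(2t) + 3C_2e^(-4t)cos(2t)

Coefficient matrix A = [[-18, 10], [-20, 10]].
Characteristic polynomial det(A - λI) = λ^2 + 8λ + 20 = 0.
Eigenvalues λ = -4 ± 2i (complex conjugate pair).
For λ=-4+2i: an eigenvector is (1,1) - i(-2,-3) = (1 + 2i, 1 + 3i).
A real fundamental pair from Re and Im of e^((-4+2i)t)v: X_1 = e^(-4t)(cos(2t)·(1,1) + sin(2t)·(-2,-3)), X_2 = e^(-4t)(sin(2t)·(1,1) - cos(2t)·(-2,-3)).
General solution: C_1X_1 + C_2X_2.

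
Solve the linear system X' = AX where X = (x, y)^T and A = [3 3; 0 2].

Coefficient matrix A = [[3, 3], [0, 2]].
Characteristic polynomial det(A - λI) = λ^2 - 5λ + 6 = 0.
Eigenvalues λ = 2, 3.
For λ=2: (A-λI) row 1 is [1, 3], so an eigenvector is (-3, 1).
For λ=3: (A-λI) row 1 is [0, 3], so an eigenvector is (-1, 0).
General solution: C_1e^(2t)(-3,1) + C_2e^(3t)(-1,0).

x(t) = -3C_1e^(2t) - C_2e^(3t), y(t) = C_1e^(2t)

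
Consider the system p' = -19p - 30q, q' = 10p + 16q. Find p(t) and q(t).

Coefficient matrix A = [[-19, -30], [10, 16]].
Characteristic polynomial det(A - λI) = λ^2 + 3λ - 4 = 0.
Eigenvalues λ = -4, 1.
For λ=-4: (A-λI) row 1 is [-15, -30], so an eigenvector is (2, -1).
For λ=1: (A-λI) row 1 is [-20, -30], so an eigenvector is (-3, 2).
General solution: K_1e^(-4t)(2,-1) + K_2e^(t)(-3,2).

p(t) = 2K_1e^(-4t) - 3K_2e^(t), q(t) = -K_1e^(-4t) + 2K_2e^(t)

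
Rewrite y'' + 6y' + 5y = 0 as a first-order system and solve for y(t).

Let x_1 = y, x_2 = y'. Then x_1' = x_2 and x_2' = -5x_1 - 6x_2.
A = [[0,1],[-5,-6]]; det(A-λI) = λ^2 + 6λ + 5.
Eigenvalues λ = -1, -5 with eigenvectors (1,-1), (1,-5).

y(t) = K_1e^(-t) + K_2e^(-5t)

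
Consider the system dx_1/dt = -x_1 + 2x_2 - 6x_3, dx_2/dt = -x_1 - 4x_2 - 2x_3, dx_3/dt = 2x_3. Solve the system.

x_1(t) = -2C_1e^(2t) + 2C_2e^(-2t) + C_3e^(-3t), x_2(t) = -C_2e^(-2t) - C_3e^(-3t), x_3(t) = C_1e^(2t)

Coefficient matrix A = [[-1, 2, -6], [-1, -4, -2], [0, 0, 2]].
det(A - λI) = 0 gives eigenvalues λ = 2, -2, -3.
For λ=2: eigenvector (-2,0,1).
For λ=-2: eigenvector (2,-1,0).
For λ=-3: eigenvector (1,-1,0).
General solution: C_1e^(2t)(-2,0,1) + C_2e^(-2t)(2,-1,0) + C_3e^(-3t)(1,-1,0).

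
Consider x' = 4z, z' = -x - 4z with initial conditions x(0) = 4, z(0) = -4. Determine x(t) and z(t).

x(t) = -8te^(-2t) + 4e^(-2t), z(t) = 4te^(-2t) - 4e^(-2t)

Coefficient matrix A = [[0, 4], [-1, -4]].
Characteristic polynomial det(A - λI) = λ^2 + 4λ + 4 = 0.
Single eigenvalue λ = -2 with algebraic multiplicity 2.
Eigenvector v = (2,-1); generalized eigenvector w with (A-λI)w=v is (-1,1).
General solution: e^(-2t)[K_1·v + K_2·(t·v + w)].
Applying x(0)=4, z(0)=-4 gives K_1=0, K_2=-4.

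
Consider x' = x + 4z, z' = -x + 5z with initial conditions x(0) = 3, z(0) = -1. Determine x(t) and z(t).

Coefficient matrix A = [[1, 4], [-1, 5]].
Characteristic polynomial det(A - λI) = λ^2 - 6λ + 9 = 0.
Single eigenvalue λ = 3 with algebraic multiplicity 2.
Eigenvector v = (-2,-1); generalized eigenvector w with (A-λI)w=v is (-1,-1).
General solution: e^(3t)[c_1·v + c_2·(t·v + w)].
Applying x(0)=3, z(0)=-1 gives c_1=-4, c_2=5.

x(t) = -10te^(3t) + 3e^(3t), z(t) = -5te^(3t) - e^(3t)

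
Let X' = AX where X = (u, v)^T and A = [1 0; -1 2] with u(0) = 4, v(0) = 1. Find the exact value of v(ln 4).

A = [[1,0],[-1,2]]; eigenvalues λ = 1, 2.
Eigenvectors: (1,1) for λ=1, (0,-1) for λ=2.
From the initial condition, c_1 = 4, c_2 = 3.
v(ln 4) = (4)(4^1)(1) + (3)(4^2)(-1) = -32.

-32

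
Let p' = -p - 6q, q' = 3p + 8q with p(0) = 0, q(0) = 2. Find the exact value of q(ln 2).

A = [[-1,-6],[3,8]]; eigenvalues λ = 5, 2.
Eigenvectors: (-1,1) for λ=5, (-2,1) for λ=2.
From the initial condition, c_1 = 4, c_2 = -2.
q(ln 2) = (4)(2^5)(1) + (-2)(2^2)(1) = 120.

120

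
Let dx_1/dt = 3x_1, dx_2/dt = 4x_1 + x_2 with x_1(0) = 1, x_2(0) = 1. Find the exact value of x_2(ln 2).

A = [[3,0],[4,1]]; eigenvalues λ = 3, 1.
Eigenvectors: (1,2) for λ=3, (0,-1) for λ=1.
From the initial condition, c_1 = 1, c_2 = 1.
x_2(ln 2) = (1)(2^3)(2) + (1)(2^1)(-1) = 14.

14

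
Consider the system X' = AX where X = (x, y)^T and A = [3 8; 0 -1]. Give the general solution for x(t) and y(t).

x(t) = 2K_1e^(-t) - K_2e^(3t), y(t) = -K_1e^(-t)

Coefficient matrix A = [[3, 8], [0, -1]].
Characteristic polynomial det(A - λI) = λ^2 - 2λ - 3 = 0.
Eigenvalues λ = -1, 3.
For λ=-1: (A-λI) row 1 is [4, 8], so an eigenvector is (2, -1).
For λ=3: (A-λI) row 1 is [0, 8], so an eigenvector is (-1, 0).
General solution: K_1e^(-t)(2,-1) + K_2e^(3t)(-1,0).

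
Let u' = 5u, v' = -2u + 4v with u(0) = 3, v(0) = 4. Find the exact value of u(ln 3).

A = [[5,0],[-2,4]]; eigenvalues λ = 4, 5.
Eigenvectors: (0,-1) for λ=4, (-1,2) for λ=5.
From the initial condition, c_1 = -10, c_2 = -3.
u(ln 3) = (-10)(3^4)(0) + (-3)(3^5)(-1) = 729.

729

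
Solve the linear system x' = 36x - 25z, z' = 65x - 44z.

x(t) = -2c_1e^(-4t)sin(5t) + c_1e^(-4t)cos(5t) + c_2e^(-4t)sin(5t) + 2c_2e^(-4t)cos(5t), z(t) = -3c_1e^(-4t)sin(5t) + 2c_1e^(-4t)cos(5t) + 2c_2e^(-4t)sin(5t) + 3c_2e^(-4t)cos(5t)

Coefficient matrix A = [[36, -25], [65, -44]].
Characteristic polynomial det(A - λI) = λ^2 + 8λ + 41 = 0.
Eigenvalues λ = -4 ± 5i (complex conjugate pair).
For λ=-4+5i: an eigenvector is (1,2) - i(-2,-3) = (1 + 2i, 2 + 3i).
A real fundamental pair from Re and Im of e^((-4+5i)t)v: X_1 = e^(-4t)(cos(5t)·(1,2) + sin(5t)·(-2,-3)), X_2 = e^(-4t)(sin(5t)·(1,2) - cos(5t)·(-2,-3)).
General solution: c_1X_1 + c_2X_2.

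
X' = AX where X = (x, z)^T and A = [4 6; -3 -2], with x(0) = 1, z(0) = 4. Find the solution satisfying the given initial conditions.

x(t) = 9e^(t)sin(3t) + e^(t)cos(3t), z(t) = -5e^(t)sin(3t) + 4e^(t)cos(3t)

Coefficient matrix A = [[4, 6], [-3, -2]].
Characteristic polynomial det(A - λI) = λ^2 - 2λ + 10 = 0.
Eigenvalues λ = 1 ± 3i (complex conjugate pair).
For λ=1+3i: an eigenvector is (1,0) - i(1,-1) = (1 - i, 0 + i).
A real fundamental pair from Re and Im of e^((1+3i)t)v: X_1 = e^(t)(cos(3t)·(1,0) + sin(3t)·(1,-1)), X_2 = e^(t)(sin(3t)·(1,0) - cos(3t)·(1,-1)).
General solution: C_1X_1 + C_2X_2.
Applying x(0)=1, z(0)=4 gives C_1=5, C_2=4.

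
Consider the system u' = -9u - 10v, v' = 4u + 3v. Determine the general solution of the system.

Coefficient matrix A = [[-9, -10], [4, 3]].
Characteristic polynomial det(A - λI) = λ^2 + 6λ + 13 = 0.
Eigenvalues λ = -3 ± 2i (complex conjugate pair).
For λ=-3+2i: an eigenvector is (1,-1) - i(2,-1) = (1 - 2i, -1 + i).
A real fundamental pair from Re and Im of e^((-3+2i)t)v: X_1 = e^(-3t)(cos(2t)·(1,-1) + sin(2t)·(2,-1)), X_2 = e^(-3t)(sin(2t)·(1,-1) - cos(2t)·(2,-1)).
General solution: C_1X_1 + C_2X_2.

u(t) = 2C_1e^(-3t)sin(2t) + C_1e^(-3t)cos(2t) + C_2e^(-3t)sin(2t) - 2C_2e^(-3t)cos(2t), v(t) = -C_1e^(-3t)sin(2t) - C_1e^(-3t)cos(2t) - C_2e^(-3t)sin(2t) + C_2e^(-3t)cos(2t)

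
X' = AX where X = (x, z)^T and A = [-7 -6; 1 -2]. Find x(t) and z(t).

Coefficient matrix A = [[-7, -6], [1, -2]].
Characteristic polynomial det(A - λI) = λ^2 + 9λ + 20 = 0.
Eigenvalues λ = -4, -5.
For λ=-4: (A-λI) row 1 is [-3, -6], so an eigenvector is (2, -1).
For λ=-5: (A-λI) row 1 is [-2, -6], so an eigenvector is (3, -1).
General solution: C_1e^(-4t)(2,-1) + C_2e^(-5t)(3,-1).

x(t) = 2C_1e^(-4t) + 3C_2e^(-5t), z(t) = -C_1e^(-4t) - C_2e^(-5t)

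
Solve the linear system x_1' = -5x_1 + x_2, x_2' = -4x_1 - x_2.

Coefficient matrix A = [[-5, 1], [-4, -1]].
Characteristic polynomial det(A - λI) = λ^2 + 6λ + 9 = 0.
Single eigenvalue λ = -3 with algebraic multiplicity 2.
Eigenvector v = (-1,-2); generalized eigenvector w with (A-λI)w=v is (0,-1).
General solution: e^(-3t)[K_1·v + K_2·(t·v + w)].

x_1(t) = -K_1e^(-3t) - K_2te^(-3t), x_2(t) = -2K_1e^(-3t) - 2K_2te^(-3t) - K_2e^(-3t)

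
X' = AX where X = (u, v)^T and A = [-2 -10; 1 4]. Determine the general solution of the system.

u(t) = 3K_1e^(t)sin(t) - K_1e^(t)cos(t) - K_2e^(t)sin(t) - 3K_2e^(t)cos(t), v(t) = -K_1e^(t)sin(t) + K_2e^(t)cos(t)

Coefficient matrix A = [[-2, -10], [1, 4]].
Characteristic polynomial det(A - λI) = λ^2 - 2λ + 2 = 0.
Eigenvalues λ = 1 ± i (complex conjugate pair).
For λ=1+i: an eigenvector is (-1,0) - i(3,-1) = (-1 - 3i, 0 + i).
A real fundamental pair from Re and Im of e^((1+i)t)v: X_1 = e^(t)(cos(t)·(-1,0) + sin(t)·(3,-1)), X_2 = e^(t)(sin(t)·(-1,0) - cos(t)·(3,-1)).
General solution: K_1X_1 + K_2X_2.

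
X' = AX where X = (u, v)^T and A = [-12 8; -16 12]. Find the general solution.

u(t) = K_1e^(4t) + K_2e^(-4t), v(t) = 2K_1e^(4t) + K_2e^(-4t)

Coefficient matrix A = [[-12, 8], [-16, 12]].
Characteristic polynomial det(A - λI) = λ^2 - 16 = 0.
Eigenvalues λ = 4, -4.
For λ=4: (A-λI) row 1 is [-16, 8], so an eigenvector is (1, 2).
For λ=-4: (A-λI) row 1 is [-8, 8], so an eigenvector is (1, 1).
General solution: K_1e^(4t)(1,2) + K_2e^(-4t)(1,1).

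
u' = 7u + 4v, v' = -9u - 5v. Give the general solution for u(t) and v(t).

u(t) = -2K_1e^(t) - 2K_2te^(t) + K_2e^(t), v(t) = 3K_1e^(t) + 3K_2te^(t) - 2K_2e^(t)

Coefficient matrix A = [[7, 4], [-9, -5]].
Characteristic polynomial det(A - λI) = λ^2 - 2λ + 1 = 0.
Single eigenvalue λ = 1 with algebraic multiplicity 2.
Eigenvector v = (-2,3); generalized eigenvector w with (A-λI)w=v is (1,-2).
General solution: e^(t)[K_1·v + K_2·(t·v + w)].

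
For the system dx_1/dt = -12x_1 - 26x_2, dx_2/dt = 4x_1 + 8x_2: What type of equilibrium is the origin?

stable spiral

A = [[-12,-26],[4,8]]; det(A-λI) = λ^2 + 4λ + 8.
λ = -2 ± 2i: negative real part.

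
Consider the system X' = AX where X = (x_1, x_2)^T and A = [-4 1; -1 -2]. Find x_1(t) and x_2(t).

x_1(t) = c_1e^(-3t) + c_2te^(-3t) - 2c_2e^(-3t), x_2(t) = c_1e^(-3t) + c_2te^(-3t) - c_2e^(-3t)

Coefficient matrix A = [[-4, 1], [-1, -2]].
Characteristic polynomial det(A - λI) = λ^2 + 6λ + 9 = 0.
Single eigenvalue λ = -3 with algebraic multiplicity 2.
Eigenvector v = (1,1); generalized eigenvector w with (A-λI)w=v is (-2,-1).
General solution: e^(-3t)[c_1·v + c_2·(t·v + w)].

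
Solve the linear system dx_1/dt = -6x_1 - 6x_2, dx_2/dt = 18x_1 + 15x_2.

Coefficient matrix A = [[-6, -6], [18, 15]].
Characteristic polynomial det(A - λI) = λ^2 - 9λ + 18 = 0.
Eigenvalues λ = 6, 3.
For λ=6: (A-λI) row 1 is [-12, -6], so an eigenvector is (1, -2).
For λ=3: (A-λI) row 1 is [-9, -6], so an eigenvector is (-2, 3).
General solution: K_1e^(6t)(1,-2) + K_2e^(3t)(-2,3).

x_1(t) = K_1e^(6t) - 2K_2e^(3t), x_2(t) = -2K_1e^(6t) + 3K_2e^(3t)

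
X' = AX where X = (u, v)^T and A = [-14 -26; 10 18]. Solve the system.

u(t) = 3c_1e^(2t)sin(2t) - 2c_1e^(2t)cos(2t) - 2c_2e^(2t)sin(2t) - 3c_2e^(2t)cos(2t), v(t) = -2c_1e^(2t)sin(2t) + c_1e^(2t)cos(2t) + c_2e^(2t)sin(2t) + 2c_2e^(2t)cos(2t)

Coefficient matrix A = [[-14, -26], [10, 18]].
Characteristic polynomial det(A - λI) = λ^2 - 4λ + 8 = 0.
Eigenvalues λ = 2 ± 2i (complex conjugate pair).
For λ=2+2i: an eigenvector is (-2,1) - i(3,-2) = (-2 - 3i, 1 + 2i).
A real fundamental pair from Re and Im of e^((2+2i)t)v: X_1 = e^(2t)(cos(2t)·(-2,1) + sin(2t)·(3,-2)), X_2 = e^(2t)(sin(2t)·(-2,1) - cos(2t)·(3,-2)).
General solution: c_1X_1 + c_2X_2.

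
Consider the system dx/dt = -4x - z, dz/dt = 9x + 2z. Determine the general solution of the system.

Coefficient matrix A = [[-4, -1], [9, 2]].
Characteristic polynomial det(A - λI) = λ^2 + 2λ + 1 = 0.
Single eigenvalue λ = -1 with algebraic multiplicity 2.
Eigenvector v = (1,-3); generalized eigenvector w with (A-λI)w=v is (0,-1).
General solution: e^(-t)[c_1·v + c_2·(t·v + w)].

x(t) = c_1e^(-t) + c_2te^(-t), z(t) = -3c_1e^(-t) - 3c_2te^(-t) - c_2e^(-t)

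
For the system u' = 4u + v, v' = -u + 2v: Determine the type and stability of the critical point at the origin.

A = [[4,1],[-1,2]]; det(A-λI) = λ^2 - 6λ + 9.
repeated λ = 3 with a single eigenvector.

unstable improper node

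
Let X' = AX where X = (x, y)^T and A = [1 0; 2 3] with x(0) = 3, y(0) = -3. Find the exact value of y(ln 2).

-6

A = [[1,0],[2,3]]; eigenvalues λ = 1, 3.
Eigenvectors: (-1,1) for λ=1, (0,1) for λ=3.
From the initial condition, c_1 = -3, c_2 = 0.
y(ln 2) = (-3)(2^1)(1) + (0)(2^3)(1) = -6.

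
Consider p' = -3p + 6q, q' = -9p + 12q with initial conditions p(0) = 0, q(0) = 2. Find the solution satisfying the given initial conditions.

Coefficient matrix A = [[-3, 6], [-9, 12]].
Characteristic polynomial det(A - λI) = λ^2 - 9λ + 18 = 0.
Eigenvalues λ = 6, 3.
For λ=6: (A-λI) row 1 is [-9, 6], so an eigenvector is (2, 3).
For λ=3: (A-λI) row 1 is [-6, 6], so an eigenvector is (-1, -1).
General solution: C_1e^(6t)(2,3) + C_2e^(3t)(-1,-1).
Applying p(0)=0, q(0)=2 gives C_1=2, C_2=4.

p(t) = 4e^(6t) - 4e^(3t), q(t) = 6e^(6t) - 4e^(3t)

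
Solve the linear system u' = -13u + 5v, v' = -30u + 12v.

u(t) = -c_1e^(-3t) + c_2e^(2t), v(t) = -2c_1e^(-3t) + 3c_2e^(2t)

Coefficient matrix A = [[-13, 5], [-30, 12]].
Characteristic polynomial det(A - λI) = λ^2 + λ - 6 = 0.
Eigenvalues λ = -3, 2.
For λ=-3: (A-λI) row 1 is [-10, 5], so an eigenvector is (-1, -2).
For λ=2: (A-λI) row 1 is [-15, 5], so an eigenvector is (1, 3).
General solution: c_1e^(-3t)(-1,-2) + c_2e^(2t)(1,3).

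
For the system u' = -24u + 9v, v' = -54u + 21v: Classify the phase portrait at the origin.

saddle

A = [[-24,9],[-54,21]]; det(A-λI) = λ^2 + 3λ - 18.
λ = 3, -6: opposite signs.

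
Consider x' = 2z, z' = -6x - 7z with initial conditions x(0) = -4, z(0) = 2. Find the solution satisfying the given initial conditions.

Coefficient matrix A = [[0, 2], [-6, -7]].
Characteristic polynomial det(A - λI) = λ^2 + 7λ + 12 = 0.
Eigenvalues λ = -3, -4.
For λ=-3: (A-λI) row 1 is [3, 2], so an eigenvector is (2, -3).
For λ=-4: (A-λI) row 1 is [4, 2], so an eigenvector is (1, -2).
General solution: C_1e^(-3t)(2,-3) + C_2e^(-4t)(1,-2).
Applying x(0)=-4, z(0)=2 gives C_1=-6, C_2=8.

x(t) = -12e^(-3t) + 8e^(-4t), z(t) = 18e^(-3t) - 16e^(-4t)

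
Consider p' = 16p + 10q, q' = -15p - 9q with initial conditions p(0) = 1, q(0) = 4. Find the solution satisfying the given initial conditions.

Coefficient matrix A = [[16, 10], [-15, -9]].
Characteristic polynomial det(A - λI) = λ^2 - 7λ + 6 = 0.
Eigenvalues λ = 6, 1.
For λ=6: (A-λI) row 1 is [10, 10], so an eigenvector is (1, -1).
For λ=1: (A-λI) row 1 is [15, 10], so an eigenvector is (-2, 3).
General solution: C_1e^(6t)(1,-1) + C_2e^(t)(-2,3).
Applying p(0)=1, q(0)=4 gives C_1=11, C_2=5.

p(t) = 11e^(6t) - 10e^(t), q(t) = -11e^(6t) + 15e^(t)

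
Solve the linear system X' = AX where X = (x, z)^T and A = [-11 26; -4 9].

x(t) = 2c_1e^(-t)sin(2t) - 3c_1e^(-t)cos(2t) - 3c_2e^(-t)sin(2t) - 2c_2e^(-t)cos(2t), z(t) = c_1e^(-t)sin(2t) - c_1e^(-t)cos(2t) - c_2e^(-t)sin(2t) - c_2e^(-t)cos(2t)

Coefficient matrix A = [[-11, 26], [-4, 9]].
Characteristic polynomial det(A - λI) = λ^2 + 2λ + 5 = 0.
Eigenvalues λ = -1 ± 2i (complex conjugate pair).
For λ=-1+2i: an eigenvector is (-3,-1) - i(2,1) = (-3 - 2i, -1 - i).
A real fundamental pair from Re and Im of e^((-1+2i)t)v: X_1 = e^(-t)(cos(2t)·(-3,-1) + sin(2t)·(2,1)), X_2 = e^(-t)(sin(2t)·(-3,-1) - cos(2t)·(2,1)).
General solution: c_1X_1 + c_2X_2.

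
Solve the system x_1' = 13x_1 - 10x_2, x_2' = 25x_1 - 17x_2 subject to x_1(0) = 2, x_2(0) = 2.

x_1(t) = 2e^(-2t)sin(5t) + 2e^(-2t)cos(5t), x_2(t) = 4e^(-2t)sin(5t) + 2e^(-2t)cos(5t)

Coefficient matrix A = [[13, -10], [25, -17]].
Characteristic polynomial det(A - λI) = λ^2 + 4λ + 29 = 0.
Eigenvalues λ = -2 ± 5i (complex conjugate pair).
For λ=-2+5i: an eigenvector is (1,2) - i(-1,-1) = (1 + i, 2 + i).
A real fundamental pair from Re and Im of e^((-2+5i)t)v: X_1 = e^(-2t)(cos(5t)·(1,2) + sin(5t)·(-1,-1)), X_2 = e^(-2t)(sin(5t)·(1,2) - cos(5t)·(-1,-1)).
General solution: c_1X_1 + c_2X_2.
Applying x_1(0)=2, x_2(0)=2 gives c_1=0, c_2=2.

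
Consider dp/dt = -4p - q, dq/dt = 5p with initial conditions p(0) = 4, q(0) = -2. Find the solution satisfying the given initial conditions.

p(t) = -6e^(-2t)sin(t) + 4e^(-2t)cos(t), q(t) = 16e^(-2t)sin(t) - 2e^(-2t)cos(t)

Coefficient matrix A = [[-4, -1], [5, 0]].
Characteristic polynomial det(A - λI) = λ^2 + 4λ + 5 = 0.
Eigenvalues λ = -2 ± i (complex conjugate pair).
For λ=-2+i: an eigenvector is (0,1) - i(-1,2) = (0 + i, 1 - 2i).
A real fundamental pair from Re and Im of e^((-2+i)t)v: X_1 = e^(-2t)(cos(t)·(0,1) + sin(t)·(-1,2)), X_2 = e^(-2t)(sin(t)·(0,1) - cos(t)·(-1,2)).
General solution: K_1X_1 + K_2X_2.
Applying p(0)=4, q(0)=-2 gives K_1=6, K_2=4.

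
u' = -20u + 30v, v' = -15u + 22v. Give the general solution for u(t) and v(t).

Coefficient matrix A = [[-20, 30], [-15, 22]].
Characteristic polynomial det(A - λI) = λ^2 - 2λ + 10 = 0.
Eigenvalues λ = 1 ± 3i (complex conjugate pair).
For λ=1+3i: an eigenvector is (-1,-1) - i(-3,-2) = (-1 + 3i, -1 + 2i).
A real fundamental pair from Re and Im of e^((1+3i)t)v: X_1 = e^(t)(cos(3t)·(-1,-1) + sin(3t)·(-3,-2)), X_2 = e^(t)(sin(3t)·(-1,-1) - cos(3t)·(-3,-2)).
General solution: K_1X_1 + K_2X_2.

u(t) = -3K_1e^(t)sin(3t) - K_1e^(t)cos(3t) - K_2e^(t)sin(3t) + 3K_2e^(t)cos(3t), v(t) = -2K_1e^(t)sin(3t) - K_1e^(t)cos(3t) - K_2e^(t)sin(3t) + 2K_2e^(t)cos(3t)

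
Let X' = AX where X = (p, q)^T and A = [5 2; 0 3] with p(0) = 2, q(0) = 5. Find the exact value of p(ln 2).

184

A = [[5,2],[0,3]]; eigenvalues λ = 5, 3.
Eigenvectors: (1,0) for λ=5, (1,-1) for λ=3.
From the initial condition, c_1 = 7, c_2 = -5.
p(ln 2) = (7)(2^5)(1) + (-5)(2^3)(1) = 184.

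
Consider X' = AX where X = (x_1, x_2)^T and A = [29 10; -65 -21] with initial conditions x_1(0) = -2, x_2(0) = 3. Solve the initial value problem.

Coefficient matrix A = [[29, 10], [-65, -21]].
Characteristic polynomial det(A - λI) = λ^2 - 8λ + 41 = 0.
Eigenvalues λ = 4 ± 5i (complex conjugate pair).
For λ=4+5i: an eigenvector is (1,-2) - i(1,-3) = (1 - i, -2 + 3i).
A real fundamental pair from Re and Im of e^((4+5i)t)v: X_1 = e^(4t)(cos(5t)·(1,-2) + sin(5t)·(1,-3)), X_2 = e^(4t)(sin(5t)·(1,-2) - cos(5t)·(1,-3)).
General solution: K_1X_1 + K_2X_2.
Applying x_1(0)=-2, x_2(0)=3 gives K_1=-3, K_2=-1.

x_1(t) = -4e^(4t)sin(5t) - 2e^(4t)cos(5t), x_2(t) = 11e^(4t)sin(5t) + 3e^(4t)cos(5t)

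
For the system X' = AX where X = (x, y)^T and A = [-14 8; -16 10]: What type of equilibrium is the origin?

saddle

A = [[-14,8],[-16,10]]; det(A-λI) = λ^2 + 4λ - 12.
λ = -6, 2: opposite signs.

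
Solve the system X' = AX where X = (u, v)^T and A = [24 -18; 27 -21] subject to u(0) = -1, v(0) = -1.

u(t) = -e^(6t), v(t) = -e^(6t)

Coefficient matrix A = [[24, -18], [27, -21]].
Characteristic polynomial det(A - λI) = λ^2 - 3λ - 18 = 0.
Eigenvalues λ = -3, 6.
For λ=-3: (A-λI) row 1 is [27, -18], so an eigenvector is (2, 3).
For λ=6: (A-λI) row 1 is [18, -18], so an eigenvector is (1, 1).
General solution: c_1e^(-3t)(2,3) + c_2e^(6t)(1,1).
Applying u(0)=-1, v(0)=-1 gives c_1=0, c_2=-1.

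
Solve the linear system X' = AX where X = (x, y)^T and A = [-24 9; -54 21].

x(t) = -K_1e^(-6t) + K_2e^(3t), y(t) = -2K_1e^(-6t) + 3K_2e^(3t)

Coefficient matrix A = [[-24, 9], [-54, 21]].
Characteristic polynomial det(A - λI) = λ^2 + 3λ - 18 = 0.
Eigenvalues λ = -6, 3.
For λ=-6: (A-λI) row 1 is [-18, 9], so an eigenvector is (-1, -2).
For λ=3: (A-λI) row 1 is [-27, 9], so an eigenvector is (1, 3).
General solution: K_1e^(-6t)(-1,-2) + K_2e^(3t)(1,3).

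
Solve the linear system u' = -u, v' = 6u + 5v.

Coefficient matrix A = [[-1, 0], [6, 5]].
Characteristic polynomial det(A - λI) = λ^2 - 4λ - 5 = 0.
Eigenvalues λ = -1, 5.
For λ=-1: (A-λI) row 2 is [6, 6], so an eigenvector is (-1, 1).
For λ=5: (A-λI) row 1 is [-6, 0], so an eigenvector is (0, -1).
General solution: K_1e^(-t)(-1,1) + K_2e^(5t)(0,-1).

u(t) = -K_1e^(-t), v(t) = K_1e^(-t) - K_2e^(5t)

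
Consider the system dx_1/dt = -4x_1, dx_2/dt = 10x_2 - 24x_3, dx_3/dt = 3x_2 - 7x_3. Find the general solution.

Coefficient matrix A = [[-4, 0, 0], [0, 10, -24], [0, 3, -7]].
det(A - λI) = 0 gives eigenvalues λ = -4, 1, 2.
For λ=-4: eigenvector (1,0,0).
For λ=1: eigenvector (0,-8,-3).
For λ=2: eigenvector (0,3,1).
General solution: K_1e^(-4t)(1,0,0) + K_2e^(t)(0,-8,-3) + K_3e^(2t)(0,3,1).

x_1(t) = K_1e^(-4t), x_2(t) = -8K_2e^(t) + 3K_3e^(2t), x_3(t) = -3K_2e^(t) + K_3e^(2t)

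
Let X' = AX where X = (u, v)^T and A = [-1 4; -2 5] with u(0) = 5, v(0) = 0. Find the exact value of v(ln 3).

-120

A = [[-1,4],[-2,5]]; eigenvalues λ = 1, 3.
Eigenvectors: (2,1) for λ=1, (1,1) for λ=3.
From the initial condition, c_1 = 5, c_2 = -5.
v(ln 3) = (5)(3^1)(1) + (-5)(3^3)(1) = -120.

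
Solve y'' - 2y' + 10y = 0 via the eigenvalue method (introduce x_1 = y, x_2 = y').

y(t) = c_1e^(t)cos(3t) + c_2e^(t)sin(3t)

Let x_1 = y, x_2 = y'. Then x_1' = x_2 and x_2' = -10x_1 + 2x_2.
A = [[0,1],[-10,2]]; det(A-λI) = λ^2 - 2λ + 10.
Eigenvalues λ = 1 ± 3i.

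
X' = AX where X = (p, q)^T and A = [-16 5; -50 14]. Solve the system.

p(t) = K_1e^(-t)sin(5t) - K_2e^(-t)cos(5t), q(t) = 3K_1e^(-t)sin(5t) + K_1e^(-t)cos(5t) + K_2e^(-t)sin(5t) - 3K_2e^(-t)cos(5t)

Coefficient matrix A = [[-16, 5], [-50, 14]].
Characteristic polynomial det(A - λI) = λ^2 + 2λ + 26 = 0.
Eigenvalues λ = -1 ± 5i (complex conjugate pair).
For λ=-1+5i: an eigenvector is (0,1) - i(1,3) = (0 - i, 1 - 3i).
A real fundamental pair from Re and Im of e^((-1+5i)t)v: X_1 = e^(-t)(cos(5t)·(0,1) + sin(5t)·(1,3)), X_2 = e^(-t)(sin(5t)·(0,1) - cos(5t)·(1,3)).
General solution: K_1X_1 + K_2X_2.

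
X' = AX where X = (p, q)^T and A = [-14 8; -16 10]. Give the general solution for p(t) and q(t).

p(t) = C_1e^(-6t) + C_2e^(2t), q(t) = C_1e^(-6t) + 2C_2e^(2t)

Coefficient matrix A = [[-14, 8], [-16, 10]].
Characteristic polynomial det(A - λI) = λ^2 + 4λ - 12 = 0.
Eigenvalues λ = -6, 2.
For λ=-6: (A-λI) row 1 is [-8, 8], so an eigenvector is (1, 1).
For λ=2: (A-λI) row 1 is [-16, 8], so an eigenvector is (1, 2).
General solution: C_1e^(-6t)(1,1) + C_2e^(2t)(1,2).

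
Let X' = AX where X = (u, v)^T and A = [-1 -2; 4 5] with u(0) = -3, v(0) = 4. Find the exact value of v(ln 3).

A = [[-1,-2],[4,5]]; eigenvalues λ = 3, 1.
Eigenvectors: (1,-2) for λ=3, (-1,1) for λ=1.
From the initial condition, c_1 = -1, c_2 = 2.
v(ln 3) = (-1)(3^3)(-2) + (2)(3^1)(1) = 60.

60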